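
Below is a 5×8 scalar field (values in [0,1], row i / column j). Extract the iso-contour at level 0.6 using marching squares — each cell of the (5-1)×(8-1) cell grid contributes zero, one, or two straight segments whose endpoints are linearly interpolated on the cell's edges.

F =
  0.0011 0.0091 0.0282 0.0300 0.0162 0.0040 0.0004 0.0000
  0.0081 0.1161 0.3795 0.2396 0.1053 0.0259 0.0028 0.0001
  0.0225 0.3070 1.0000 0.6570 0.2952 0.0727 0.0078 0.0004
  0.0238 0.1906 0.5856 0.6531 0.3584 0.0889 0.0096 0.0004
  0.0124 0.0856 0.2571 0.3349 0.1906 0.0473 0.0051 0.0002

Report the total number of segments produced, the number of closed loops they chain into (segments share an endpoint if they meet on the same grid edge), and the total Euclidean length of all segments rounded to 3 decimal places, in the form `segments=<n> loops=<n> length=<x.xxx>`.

segments=8 loops=1 length=5.586

cell (1,1): code 0100 → (1.355,2.000)–(2.000,1.423)
cell (1,2): code 1100 → (1.863,3.000)–(1.355,2.000)
cell (1,3): code 1000 → (2.000,3.158)–(1.863,3.000)
cell (2,1): code 0010 → (2.000,1.423)–(2.965,2.000)
cell (2,2): code 0111 → (2.965,2.000)–(3.000,2.213)
cell (2,3): code 1001 → (3.000,3.180)–(2.000,3.158)
cell (3,2): code 0010 → (3.000,2.213)–(3.167,3.000)
cell (3,3): code 0001 → (3.167,3.000)–(3.000,3.180)
total: 8 segments, chained into 1 closed loop(s), length Σ = 5.586278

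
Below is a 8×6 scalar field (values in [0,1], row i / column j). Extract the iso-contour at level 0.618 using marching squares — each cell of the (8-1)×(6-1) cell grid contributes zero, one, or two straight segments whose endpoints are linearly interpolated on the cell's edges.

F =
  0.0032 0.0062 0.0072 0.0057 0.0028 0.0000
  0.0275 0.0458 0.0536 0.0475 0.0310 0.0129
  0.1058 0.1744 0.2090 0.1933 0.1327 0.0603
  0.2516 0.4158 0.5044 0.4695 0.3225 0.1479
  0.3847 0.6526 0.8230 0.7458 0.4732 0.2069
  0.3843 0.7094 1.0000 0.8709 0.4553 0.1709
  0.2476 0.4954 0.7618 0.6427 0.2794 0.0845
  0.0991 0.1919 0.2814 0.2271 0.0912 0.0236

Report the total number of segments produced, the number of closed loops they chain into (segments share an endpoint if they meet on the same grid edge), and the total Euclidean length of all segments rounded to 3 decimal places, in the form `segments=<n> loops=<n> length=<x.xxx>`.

cell (3,0): code 0100 → (3.854,1.000)–(4.000,0.871)
cell (3,1): code 1100 → (3.357,2.000)–(3.854,1.000)
cell (3,2): code 1100 → (3.537,3.000)–(3.357,2.000)
cell (3,3): code 1000 → (4.000,3.469)–(3.537,3.000)
cell (4,0): code 0110 → (4.000,0.871)–(5.000,0.719)
cell (4,3): code 1001 → (5.000,3.609)–(4.000,3.469)
cell (5,0): code 0010 → (5.000,0.719)–(5.427,1.000)
cell (5,1): code 0111 → (5.427,1.000)–(6.000,1.460)
cell (5,3): code 1001 → (6.000,3.068)–(5.000,3.609)
cell (6,1): code 0010 → (6.000,1.460)–(6.299,2.000)
cell (6,2): code 0011 → (6.299,2.000)–(6.059,3.000)
cell (6,3): code 0001 → (6.059,3.000)–(6.000,3.068)
total: 12 segments, chained into 1 closed loop(s), length Σ = 9.126690

segments=12 loops=1 length=9.127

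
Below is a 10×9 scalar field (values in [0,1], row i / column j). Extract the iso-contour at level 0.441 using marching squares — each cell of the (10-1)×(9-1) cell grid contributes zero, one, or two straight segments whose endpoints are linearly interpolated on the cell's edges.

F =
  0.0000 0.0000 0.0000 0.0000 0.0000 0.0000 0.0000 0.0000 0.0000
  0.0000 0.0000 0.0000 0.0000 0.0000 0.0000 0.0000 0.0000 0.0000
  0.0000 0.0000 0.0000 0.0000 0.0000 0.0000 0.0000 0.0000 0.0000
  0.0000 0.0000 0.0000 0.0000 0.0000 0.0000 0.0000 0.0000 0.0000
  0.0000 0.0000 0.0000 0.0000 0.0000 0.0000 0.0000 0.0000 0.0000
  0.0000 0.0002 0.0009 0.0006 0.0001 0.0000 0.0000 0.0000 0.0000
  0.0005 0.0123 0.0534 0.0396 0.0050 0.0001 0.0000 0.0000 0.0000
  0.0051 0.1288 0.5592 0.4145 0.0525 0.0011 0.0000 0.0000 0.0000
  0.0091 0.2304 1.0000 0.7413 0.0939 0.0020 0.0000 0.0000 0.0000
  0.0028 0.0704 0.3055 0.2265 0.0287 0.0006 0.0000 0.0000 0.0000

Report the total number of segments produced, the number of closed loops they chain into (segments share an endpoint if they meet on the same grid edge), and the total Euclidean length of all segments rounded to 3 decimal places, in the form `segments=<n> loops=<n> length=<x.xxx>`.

segments=8 loops=1 length=6.391

cell (6,1): code 0100 → (6.766,2.000)–(7.000,1.725)
cell (6,2): code 1000 → (7.000,2.817)–(6.766,2.000)
cell (7,1): code 0110 → (7.000,1.725)–(8.000,1.274)
cell (7,2): code 1101 → (7.081,3.000)–(7.000,2.817)
cell (7,3): code 1000 → (8.000,3.464)–(7.081,3.000)
cell (8,1): code 0010 → (8.000,1.274)–(8.805,2.000)
cell (8,2): code 0011 → (8.805,2.000)–(8.583,3.000)
cell (8,3): code 0001 → (8.583,3.000)–(8.000,3.464)
total: 8 segments, chained into 1 closed loop(s), length Σ = 6.390868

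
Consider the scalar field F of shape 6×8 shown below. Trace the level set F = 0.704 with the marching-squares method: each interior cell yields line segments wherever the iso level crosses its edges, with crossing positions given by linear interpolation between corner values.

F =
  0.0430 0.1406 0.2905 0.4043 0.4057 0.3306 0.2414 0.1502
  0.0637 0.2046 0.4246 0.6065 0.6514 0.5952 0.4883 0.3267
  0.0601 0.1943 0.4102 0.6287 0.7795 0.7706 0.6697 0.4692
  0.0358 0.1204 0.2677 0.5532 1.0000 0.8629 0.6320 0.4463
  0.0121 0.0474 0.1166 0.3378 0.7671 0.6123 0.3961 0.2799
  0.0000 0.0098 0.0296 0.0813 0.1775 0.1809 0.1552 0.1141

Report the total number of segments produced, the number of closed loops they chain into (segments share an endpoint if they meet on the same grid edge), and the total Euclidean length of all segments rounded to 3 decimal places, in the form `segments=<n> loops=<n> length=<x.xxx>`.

segments=10 loops=1 length=7.930

cell (1,3): code 0100 → (1.411,4.000)–(2.000,3.499)
cell (1,4): code 1100 → (1.620,5.000)–(1.411,4.000)
cell (1,5): code 1000 → (2.000,5.660)–(1.620,5.000)
cell (2,3): code 0110 → (2.000,3.499)–(3.000,3.338)
cell (2,5): code 1001 → (3.000,5.688)–(2.000,5.660)
cell (3,3): code 0110 → (3.000,3.338)–(4.000,3.853)
cell (3,4): code 1011 → (4.000,4.408)–(3.634,5.000)
cell (3,5): code 0001 → (3.634,5.000)–(3.000,5.688)
cell (4,3): code 0010 → (4.000,3.853)–(4.107,4.000)
cell (4,4): code 0001 → (4.107,4.000)–(4.000,4.408)
total: 10 segments, chained into 1 closed loop(s), length Σ = 7.930310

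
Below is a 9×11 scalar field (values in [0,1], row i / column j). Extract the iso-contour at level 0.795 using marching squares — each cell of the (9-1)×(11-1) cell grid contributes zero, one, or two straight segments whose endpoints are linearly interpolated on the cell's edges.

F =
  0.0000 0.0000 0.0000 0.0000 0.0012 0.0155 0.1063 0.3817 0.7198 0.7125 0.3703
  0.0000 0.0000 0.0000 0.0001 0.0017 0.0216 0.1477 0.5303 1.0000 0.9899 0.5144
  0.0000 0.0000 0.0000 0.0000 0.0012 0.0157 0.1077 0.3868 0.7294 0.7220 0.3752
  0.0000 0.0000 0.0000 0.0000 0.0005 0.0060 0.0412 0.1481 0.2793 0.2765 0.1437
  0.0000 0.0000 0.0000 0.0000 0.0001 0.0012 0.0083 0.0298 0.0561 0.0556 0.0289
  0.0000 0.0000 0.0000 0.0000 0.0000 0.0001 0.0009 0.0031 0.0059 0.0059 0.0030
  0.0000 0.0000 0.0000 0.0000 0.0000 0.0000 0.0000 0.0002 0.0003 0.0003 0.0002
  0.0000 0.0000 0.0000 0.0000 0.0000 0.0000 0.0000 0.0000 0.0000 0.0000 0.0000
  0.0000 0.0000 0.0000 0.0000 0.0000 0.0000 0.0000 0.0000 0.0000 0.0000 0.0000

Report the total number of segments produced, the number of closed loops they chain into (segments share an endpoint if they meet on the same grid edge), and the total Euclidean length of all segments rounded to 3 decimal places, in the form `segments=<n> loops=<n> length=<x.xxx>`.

segments=6 loops=1 length=5.376

cell (0,7): code 0100 → (0.268,8.000)–(1.000,7.564)
cell (0,8): code 1100 → (0.297,9.000)–(0.268,8.000)
cell (0,9): code 1000 → (1.000,9.410)–(0.297,9.000)
cell (1,7): code 0010 → (1.000,7.564)–(1.758,8.000)
cell (1,8): code 0011 → (1.758,8.000)–(1.728,9.000)
cell (1,9): code 0001 → (1.728,9.000)–(1.000,9.410)
total: 6 segments, chained into 1 closed loop(s), length Σ = 5.375537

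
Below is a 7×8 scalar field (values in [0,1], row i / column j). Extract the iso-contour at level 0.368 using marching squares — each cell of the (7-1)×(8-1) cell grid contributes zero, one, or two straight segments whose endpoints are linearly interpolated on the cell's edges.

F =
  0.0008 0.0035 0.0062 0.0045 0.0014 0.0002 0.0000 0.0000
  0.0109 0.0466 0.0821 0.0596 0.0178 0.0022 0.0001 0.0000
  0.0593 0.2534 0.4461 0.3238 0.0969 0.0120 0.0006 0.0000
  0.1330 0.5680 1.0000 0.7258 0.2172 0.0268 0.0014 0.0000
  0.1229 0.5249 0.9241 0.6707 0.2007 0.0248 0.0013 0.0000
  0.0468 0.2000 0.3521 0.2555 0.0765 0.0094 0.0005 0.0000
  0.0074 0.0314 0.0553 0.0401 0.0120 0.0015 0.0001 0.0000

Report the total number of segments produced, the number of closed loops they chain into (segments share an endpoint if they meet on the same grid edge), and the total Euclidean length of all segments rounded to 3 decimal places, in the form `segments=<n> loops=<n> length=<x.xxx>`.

segments=12 loops=1 length=9.867

cell (1,1): code 0100 → (1.785,2.000)–(2.000,1.595)
cell (1,2): code 1000 → (2.000,2.639)–(1.785,2.000)
cell (2,0): code 0100 → (2.364,1.000)–(3.000,0.540)
cell (2,1): code 1110 → (2.000,1.595)–(2.364,1.000)
cell (2,2): code 1101 → (2.110,3.000)–(2.000,2.639)
cell (2,3): code 1000 → (3.000,3.703)–(2.110,3.000)
cell (3,0): code 0110 → (3.000,0.540)–(4.000,0.610)
cell (3,3): code 1001 → (4.000,3.644)–(3.000,3.703)
cell (4,0): code 0010 → (4.000,0.610)–(4.483,1.000)
cell (4,1): code 0011 → (4.483,1.000)–(4.972,2.000)
cell (4,2): code 0011 → (4.972,2.000)–(4.729,3.000)
cell (4,3): code 0001 → (4.729,3.000)–(4.000,3.644)
total: 12 segments, chained into 1 closed loop(s), length Σ = 9.866787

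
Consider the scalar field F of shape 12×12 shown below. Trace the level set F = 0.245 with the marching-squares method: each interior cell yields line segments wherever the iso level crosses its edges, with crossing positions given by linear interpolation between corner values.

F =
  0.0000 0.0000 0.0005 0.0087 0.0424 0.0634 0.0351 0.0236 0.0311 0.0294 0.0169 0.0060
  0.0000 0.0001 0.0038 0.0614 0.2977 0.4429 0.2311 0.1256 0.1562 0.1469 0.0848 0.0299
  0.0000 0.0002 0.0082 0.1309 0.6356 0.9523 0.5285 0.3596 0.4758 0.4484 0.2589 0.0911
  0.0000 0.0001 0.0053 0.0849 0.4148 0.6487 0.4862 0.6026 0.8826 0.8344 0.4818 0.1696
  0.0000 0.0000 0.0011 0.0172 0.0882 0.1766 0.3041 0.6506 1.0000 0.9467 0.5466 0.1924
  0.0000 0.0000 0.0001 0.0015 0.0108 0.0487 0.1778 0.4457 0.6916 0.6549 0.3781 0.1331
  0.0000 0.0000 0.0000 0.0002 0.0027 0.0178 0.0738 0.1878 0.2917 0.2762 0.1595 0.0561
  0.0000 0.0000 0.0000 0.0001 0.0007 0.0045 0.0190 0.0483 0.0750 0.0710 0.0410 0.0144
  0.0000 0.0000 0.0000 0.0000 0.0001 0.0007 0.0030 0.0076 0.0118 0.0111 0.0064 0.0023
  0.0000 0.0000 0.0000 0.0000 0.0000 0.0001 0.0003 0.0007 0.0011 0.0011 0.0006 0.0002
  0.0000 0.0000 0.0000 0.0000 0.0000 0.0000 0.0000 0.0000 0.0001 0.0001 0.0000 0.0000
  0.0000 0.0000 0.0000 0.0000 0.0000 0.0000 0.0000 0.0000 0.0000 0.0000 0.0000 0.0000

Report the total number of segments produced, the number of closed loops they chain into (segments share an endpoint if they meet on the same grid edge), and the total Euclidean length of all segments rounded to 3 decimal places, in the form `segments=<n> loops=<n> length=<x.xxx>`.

cell (0,3): code 0100 → (0.794,4.000)–(1.000,3.777)
cell (0,4): code 1100 → (0.479,5.000)–(0.794,4.000)
cell (0,5): code 1000 → (1.000,5.934)–(0.479,5.000)
cell (1,3): code 0110 → (1.000,3.777)–(2.000,3.226)
cell (1,5): code 1101 → (1.047,6.000)–(1.000,5.934)
cell (1,6): code 1100 → (1.510,7.000)–(1.047,6.000)
cell (1,7): code 1100 → (1.278,8.000)–(1.510,7.000)
cell (1,8): code 1100 → (1.325,9.000)–(1.278,8.000)
cell (1,9): code 1100 → (1.920,10.000)–(1.325,9.000)
cell (1,10): code 1000 → (2.000,10.083)–(1.920,10.000)
cell (2,3): code 0110 → (2.000,3.226)–(3.000,3.485)
cell (2,10): code 1001 → (3.000,10.758)–(2.000,10.083)
cell (3,3): code 0010 → (3.000,3.485)–(3.520,4.000)
cell (3,4): code 0011 → (3.520,4.000)–(3.855,5.000)
cell (3,5): code 0111 → (3.855,5.000)–(4.000,5.536)
cell (3,10): code 1001 → (4.000,10.851)–(3.000,10.758)
cell (4,5): code 0010 → (4.000,5.536)–(4.468,6.000)
cell (4,6): code 0111 → (4.468,6.000)–(5.000,6.251)
cell (4,10): code 1001 → (5.000,10.543)–(4.000,10.851)
cell (5,6): code 0010 → (5.000,6.251)–(5.778,7.000)
cell (5,7): code 0111 → (5.778,7.000)–(6.000,7.551)
cell (5,9): code 1011 → (6.000,9.267)–(5.609,10.000)
cell (5,10): code 0001 → (5.609,10.000)–(5.000,10.543)
cell (6,7): code 0010 → (6.000,7.551)–(6.216,8.000)
cell (6,8): code 0011 → (6.216,8.000)–(6.152,9.000)
cell (6,9): code 0001 → (6.152,9.000)–(6.000,9.267)
total: 26 segments, chained into 1 closed loop(s), length Σ = 21.061001

segments=26 loops=1 length=21.061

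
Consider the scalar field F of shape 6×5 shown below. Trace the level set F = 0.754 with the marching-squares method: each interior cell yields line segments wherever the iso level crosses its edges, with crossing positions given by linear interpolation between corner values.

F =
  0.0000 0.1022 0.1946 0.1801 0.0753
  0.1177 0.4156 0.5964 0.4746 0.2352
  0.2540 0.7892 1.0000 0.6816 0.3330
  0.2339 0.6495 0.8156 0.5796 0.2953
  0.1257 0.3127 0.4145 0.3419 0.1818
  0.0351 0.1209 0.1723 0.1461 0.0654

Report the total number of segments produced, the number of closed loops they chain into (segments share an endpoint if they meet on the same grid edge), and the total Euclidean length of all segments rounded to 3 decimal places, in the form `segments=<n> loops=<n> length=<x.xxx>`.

segments=8 loops=1 length=5.289

cell (1,0): code 0100 → (1.906,1.000)–(2.000,0.934)
cell (1,1): code 1100 → (1.390,2.000)–(1.906,1.000)
cell (1,2): code 1000 → (2.000,2.773)–(1.390,2.000)
cell (2,0): code 0010 → (2.000,0.934)–(2.252,1.000)
cell (2,1): code 0111 → (2.252,1.000)–(3.000,1.629)
cell (2,2): code 1001 → (3.000,2.261)–(2.000,2.773)
cell (3,1): code 0010 → (3.000,1.629)–(3.154,2.000)
cell (3,2): code 0001 → (3.154,2.000)–(3.000,2.261)
total: 8 segments, chained into 1 closed loop(s), length Σ = 5.289310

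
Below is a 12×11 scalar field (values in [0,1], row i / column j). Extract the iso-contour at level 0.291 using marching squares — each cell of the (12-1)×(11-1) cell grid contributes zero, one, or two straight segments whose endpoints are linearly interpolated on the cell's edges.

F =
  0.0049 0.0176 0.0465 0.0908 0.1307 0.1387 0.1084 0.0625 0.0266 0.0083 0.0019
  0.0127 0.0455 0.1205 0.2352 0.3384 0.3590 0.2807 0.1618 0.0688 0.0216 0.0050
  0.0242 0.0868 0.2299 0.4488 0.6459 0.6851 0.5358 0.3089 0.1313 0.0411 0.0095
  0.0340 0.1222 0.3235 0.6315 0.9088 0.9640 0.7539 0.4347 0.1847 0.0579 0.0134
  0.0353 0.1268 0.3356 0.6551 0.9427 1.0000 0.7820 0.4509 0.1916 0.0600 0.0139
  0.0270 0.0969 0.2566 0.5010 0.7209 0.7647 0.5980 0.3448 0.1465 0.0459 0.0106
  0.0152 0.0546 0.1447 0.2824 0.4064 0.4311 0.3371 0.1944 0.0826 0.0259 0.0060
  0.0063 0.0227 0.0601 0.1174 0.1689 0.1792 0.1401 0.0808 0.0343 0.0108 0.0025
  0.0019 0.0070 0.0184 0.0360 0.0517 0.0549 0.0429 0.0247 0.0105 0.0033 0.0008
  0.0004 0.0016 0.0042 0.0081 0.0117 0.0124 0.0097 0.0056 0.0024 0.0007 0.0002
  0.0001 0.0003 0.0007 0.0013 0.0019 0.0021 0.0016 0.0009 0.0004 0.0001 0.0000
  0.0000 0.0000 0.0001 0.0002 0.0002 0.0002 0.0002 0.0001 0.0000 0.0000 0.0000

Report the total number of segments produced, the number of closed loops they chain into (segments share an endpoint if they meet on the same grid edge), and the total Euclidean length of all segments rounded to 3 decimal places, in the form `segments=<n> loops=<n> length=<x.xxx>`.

cell (0,3): code 0100 → (0.772,4.000)–(1.000,3.541)
cell (0,4): code 1100 → (0.691,5.000)–(0.772,4.000)
cell (0,5): code 1000 → (1.000,5.868)–(0.691,5.000)
cell (1,2): code 0100 → (1.261,3.000)–(2.000,2.279)
cell (1,3): code 1110 → (1.000,3.541)–(1.261,3.000)
cell (1,5): code 1101 → (1.040,6.000)–(1.000,5.868)
cell (1,6): code 1100 → (1.878,7.000)–(1.040,6.000)
cell (1,7): code 1000 → (2.000,7.101)–(1.878,7.000)
cell (2,1): code 0100 → (2.653,2.000)–(3.000,1.839)
cell (2,2): code 1110 → (2.000,2.279)–(2.653,2.000)
cell (2,7): code 1001 → (3.000,7.575)–(2.000,7.101)
cell (3,1): code 0110 → (3.000,1.839)–(4.000,1.786)
cell (3,7): code 1001 → (4.000,7.617)–(3.000,7.575)
cell (4,1): code 0010 → (4.000,1.786)–(4.565,2.000)
cell (4,2): code 0111 → (4.565,2.000)–(5.000,2.141)
cell (4,7): code 1001 → (5.000,7.271)–(4.000,7.617)
cell (5,2): code 0010 → (5.000,2.141)–(5.961,3.000)
cell (5,3): code 0111 → (5.961,3.000)–(6.000,3.069)
cell (5,6): code 1011 → (6.000,6.323)–(5.358,7.000)
cell (5,7): code 0001 → (5.358,7.000)–(5.000,7.271)
cell (6,3): code 0010 → (6.000,3.069)–(6.486,4.000)
cell (6,4): code 0011 → (6.486,4.000)–(6.556,5.000)
cell (6,5): code 0011 → (6.556,5.000)–(6.234,6.000)
cell (6,6): code 0001 → (6.234,6.000)–(6.000,6.323)
total: 24 segments, chained into 1 closed loop(s), length Σ = 18.244269

segments=24 loops=1 length=18.244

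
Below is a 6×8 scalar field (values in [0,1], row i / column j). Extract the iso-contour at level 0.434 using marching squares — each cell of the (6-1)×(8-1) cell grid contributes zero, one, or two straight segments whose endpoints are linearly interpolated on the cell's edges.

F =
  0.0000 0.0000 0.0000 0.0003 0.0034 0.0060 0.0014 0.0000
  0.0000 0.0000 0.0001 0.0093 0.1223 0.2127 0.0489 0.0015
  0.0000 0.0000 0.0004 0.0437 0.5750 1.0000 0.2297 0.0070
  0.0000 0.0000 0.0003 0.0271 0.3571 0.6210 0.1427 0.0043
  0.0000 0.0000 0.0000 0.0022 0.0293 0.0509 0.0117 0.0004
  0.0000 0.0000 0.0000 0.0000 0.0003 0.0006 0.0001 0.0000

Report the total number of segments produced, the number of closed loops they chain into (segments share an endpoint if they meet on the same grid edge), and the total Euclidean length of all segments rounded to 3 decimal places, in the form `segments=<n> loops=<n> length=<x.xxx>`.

segments=8 loops=1 length=6.023

cell (1,3): code 0100 → (1.689,4.000)–(2.000,3.735)
cell (1,4): code 1100 → (1.281,5.000)–(1.689,4.000)
cell (1,5): code 1000 → (2.000,5.735)–(1.281,5.000)
cell (2,3): code 0010 → (2.000,3.735)–(2.647,4.000)
cell (2,4): code 0111 → (2.647,4.000)–(3.000,4.291)
cell (2,5): code 1001 → (3.000,5.391)–(2.000,5.735)
cell (3,4): code 0010 → (3.000,4.291)–(3.328,5.000)
cell (3,5): code 0001 → (3.328,5.000)–(3.000,5.391)
total: 8 segments, chained into 1 closed loop(s), length Σ = 6.022687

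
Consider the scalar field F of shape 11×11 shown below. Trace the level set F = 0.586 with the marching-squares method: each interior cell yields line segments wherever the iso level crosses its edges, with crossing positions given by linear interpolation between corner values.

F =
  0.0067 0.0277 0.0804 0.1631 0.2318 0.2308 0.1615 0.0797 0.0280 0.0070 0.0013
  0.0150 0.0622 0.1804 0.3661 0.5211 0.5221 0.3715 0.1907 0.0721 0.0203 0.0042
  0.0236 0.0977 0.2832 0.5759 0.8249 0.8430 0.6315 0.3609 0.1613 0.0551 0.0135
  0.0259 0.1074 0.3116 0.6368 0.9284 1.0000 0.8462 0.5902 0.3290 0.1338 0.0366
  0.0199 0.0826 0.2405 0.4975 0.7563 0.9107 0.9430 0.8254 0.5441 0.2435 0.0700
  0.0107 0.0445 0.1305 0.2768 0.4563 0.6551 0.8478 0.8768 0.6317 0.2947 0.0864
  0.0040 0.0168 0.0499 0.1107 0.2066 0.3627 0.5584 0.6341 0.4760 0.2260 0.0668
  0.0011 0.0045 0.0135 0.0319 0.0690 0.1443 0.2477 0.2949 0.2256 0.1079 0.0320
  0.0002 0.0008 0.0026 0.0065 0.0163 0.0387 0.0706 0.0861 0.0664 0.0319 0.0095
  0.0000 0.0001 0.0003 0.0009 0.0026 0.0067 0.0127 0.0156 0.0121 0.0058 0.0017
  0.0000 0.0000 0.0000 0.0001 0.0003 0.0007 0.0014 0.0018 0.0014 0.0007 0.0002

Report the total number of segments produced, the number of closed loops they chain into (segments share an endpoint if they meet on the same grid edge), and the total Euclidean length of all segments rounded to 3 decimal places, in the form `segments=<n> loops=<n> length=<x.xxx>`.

segments=22 loops=1 length=15.408

cell (1,3): code 0100 → (1.214,4.000)–(2.000,3.041)
cell (1,4): code 1100 → (1.199,5.000)–(1.214,4.000)
cell (1,5): code 1100 → (1.825,6.000)–(1.199,5.000)
cell (1,6): code 1000 → (2.000,6.168)–(1.825,6.000)
cell (2,2): code 0100 → (2.166,3.000)–(3.000,2.844)
cell (2,3): code 1110 → (2.000,3.041)–(2.166,3.000)
cell (2,6): code 1101 → (2.982,7.000)–(2.000,6.168)
cell (2,7): code 1000 → (3.000,7.016)–(2.982,7.000)
cell (3,2): code 0010 → (3.000,2.844)–(3.365,3.000)
cell (3,3): code 0111 → (3.365,3.000)–(4.000,3.342)
cell (3,7): code 1001 → (4.000,7.851)–(3.000,7.016)
cell (4,3): code 0010 → (4.000,3.342)–(4.568,4.000)
cell (4,4): code 0111 → (4.568,4.000)–(5.000,4.652)
cell (4,7): code 1101 → (4.478,8.000)–(4.000,7.851)
cell (4,8): code 1000 → (5.000,8.136)–(4.478,8.000)
cell (5,4): code 0010 → (5.000,4.652)–(5.236,5.000)
cell (5,5): code 0011 → (5.236,5.000)–(5.905,6.000)
cell (5,6): code 0111 → (5.905,6.000)–(6.000,6.365)
cell (5,7): code 1011 → (6.000,7.304)–(5.294,8.000)
cell (5,8): code 0001 → (5.294,8.000)–(5.000,8.136)
cell (6,6): code 0010 → (6.000,6.365)–(6.142,7.000)
cell (6,7): code 0001 → (6.142,7.000)–(6.000,7.304)
total: 22 segments, chained into 1 closed loop(s), length Σ = 15.407755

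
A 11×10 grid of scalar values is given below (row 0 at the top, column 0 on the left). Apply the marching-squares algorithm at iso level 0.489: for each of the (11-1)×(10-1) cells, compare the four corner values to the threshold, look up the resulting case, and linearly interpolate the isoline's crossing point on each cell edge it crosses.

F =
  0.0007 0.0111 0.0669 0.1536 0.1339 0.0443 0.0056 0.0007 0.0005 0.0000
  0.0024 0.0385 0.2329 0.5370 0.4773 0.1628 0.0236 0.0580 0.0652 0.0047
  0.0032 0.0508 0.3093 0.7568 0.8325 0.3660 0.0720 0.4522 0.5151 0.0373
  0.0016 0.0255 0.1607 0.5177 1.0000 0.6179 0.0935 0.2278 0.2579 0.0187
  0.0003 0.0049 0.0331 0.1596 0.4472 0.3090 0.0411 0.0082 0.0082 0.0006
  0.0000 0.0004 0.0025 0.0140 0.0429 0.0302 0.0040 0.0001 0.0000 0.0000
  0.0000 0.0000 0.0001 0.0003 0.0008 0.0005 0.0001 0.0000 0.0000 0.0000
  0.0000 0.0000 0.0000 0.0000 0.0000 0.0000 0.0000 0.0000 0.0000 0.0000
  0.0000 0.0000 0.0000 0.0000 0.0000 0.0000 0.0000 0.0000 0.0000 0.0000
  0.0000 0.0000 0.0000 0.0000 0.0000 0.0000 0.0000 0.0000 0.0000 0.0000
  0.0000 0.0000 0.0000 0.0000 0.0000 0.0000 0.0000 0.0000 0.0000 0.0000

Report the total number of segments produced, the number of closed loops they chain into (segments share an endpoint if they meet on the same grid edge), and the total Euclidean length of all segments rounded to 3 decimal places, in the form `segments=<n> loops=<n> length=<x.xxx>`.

segments=16 loops=2 length=9.840

cell (0,2): code 0100 → (0.875,3.000)–(1.000,2.842)
cell (0,3): code 1000 → (1.000,3.804)–(0.875,3.000)
cell (1,2): code 0110 → (1.000,2.842)–(2.000,2.402)
cell (1,3): code 1101 → (1.033,4.000)–(1.000,3.804)
cell (1,4): code 1000 → (2.000,4.736)–(1.033,4.000)
cell (1,7): code 0100 → (1.942,8.000)–(2.000,7.585)
cell (1,8): code 1000 → (2.000,8.055)–(1.942,8.000)
cell (2,2): code 0110 → (2.000,2.402)–(3.000,2.920)
cell (2,4): code 1101 → (2.488,5.000)–(2.000,4.736)
cell (2,5): code 1000 → (3.000,5.246)–(2.488,5.000)
cell (2,7): code 0010 → (2.000,7.585)–(2.101,8.000)
cell (2,8): code 0001 → (2.101,8.000)–(2.000,8.055)
cell (3,2): code 0010 → (3.000,2.920)–(3.080,3.000)
cell (3,3): code 0011 → (3.080,3.000)–(3.924,4.000)
cell (3,4): code 0011 → (3.924,4.000)–(3.417,5.000)
cell (3,5): code 0001 → (3.417,5.000)–(3.000,5.246)
total: 16 segments, chained into 2 closed loop(s), length Σ = 9.839822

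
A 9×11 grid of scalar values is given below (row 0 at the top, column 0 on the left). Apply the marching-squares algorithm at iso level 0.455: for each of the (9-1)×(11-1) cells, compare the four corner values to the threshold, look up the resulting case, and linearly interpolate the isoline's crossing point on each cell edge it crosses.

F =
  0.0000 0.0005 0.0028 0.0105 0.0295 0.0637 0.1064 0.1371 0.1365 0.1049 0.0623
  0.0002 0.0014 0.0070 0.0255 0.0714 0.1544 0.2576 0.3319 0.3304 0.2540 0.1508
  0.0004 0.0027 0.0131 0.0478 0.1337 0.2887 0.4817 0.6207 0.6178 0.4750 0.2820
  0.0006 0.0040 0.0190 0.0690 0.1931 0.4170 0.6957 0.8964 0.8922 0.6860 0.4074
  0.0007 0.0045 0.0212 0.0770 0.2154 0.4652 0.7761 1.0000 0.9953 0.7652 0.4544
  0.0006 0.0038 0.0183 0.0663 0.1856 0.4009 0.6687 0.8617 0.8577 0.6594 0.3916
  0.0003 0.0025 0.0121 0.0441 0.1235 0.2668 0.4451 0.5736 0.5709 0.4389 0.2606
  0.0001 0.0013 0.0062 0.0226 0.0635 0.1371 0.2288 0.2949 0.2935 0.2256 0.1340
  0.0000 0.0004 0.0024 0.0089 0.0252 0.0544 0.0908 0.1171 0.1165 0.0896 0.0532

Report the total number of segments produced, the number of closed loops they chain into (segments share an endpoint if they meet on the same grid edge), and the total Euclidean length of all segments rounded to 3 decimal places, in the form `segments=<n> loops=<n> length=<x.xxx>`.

cell (1,5): code 0100 → (1.881,6.000)–(2.000,5.862)
cell (1,6): code 1100 → (1.426,7.000)–(1.881,6.000)
cell (1,7): code 1100 → (1.434,8.000)–(1.426,7.000)
cell (1,8): code 1100 → (1.910,9.000)–(1.434,8.000)
cell (1,9): code 1000 → (2.000,9.104)–(1.910,9.000)
cell (2,5): code 0110 → (2.000,5.862)–(3.000,5.136)
cell (2,9): code 1001 → (3.000,9.829)–(2.000,9.104)
cell (3,4): code 0100 → (3.788,5.000)–(4.000,4.959)
cell (3,5): code 1110 → (3.000,5.136)–(3.788,5.000)
cell (3,9): code 1001 → (4.000,9.998)–(3.000,9.829)
cell (4,4): code 0010 → (4.000,4.959)–(4.159,5.000)
cell (4,5): code 0111 → (4.159,5.000)–(5.000,5.202)
cell (4,9): code 1001 → (5.000,9.763)–(4.000,9.998)
cell (5,5): code 0010 → (5.000,5.202)–(5.956,6.000)
cell (5,6): code 0111 → (5.956,6.000)–(6.000,6.077)
cell (5,8): code 1011 → (6.000,8.878)–(5.927,9.000)
cell (5,9): code 0001 → (5.927,9.000)–(5.000,9.763)
cell (6,6): code 0010 → (6.000,6.077)–(6.426,7.000)
cell (6,7): code 0011 → (6.426,7.000)–(6.418,8.000)
cell (6,8): code 0001 → (6.418,8.000)–(6.000,8.878)
total: 20 segments, chained into 1 closed loop(s), length Σ = 15.748615

segments=20 loops=1 length=15.749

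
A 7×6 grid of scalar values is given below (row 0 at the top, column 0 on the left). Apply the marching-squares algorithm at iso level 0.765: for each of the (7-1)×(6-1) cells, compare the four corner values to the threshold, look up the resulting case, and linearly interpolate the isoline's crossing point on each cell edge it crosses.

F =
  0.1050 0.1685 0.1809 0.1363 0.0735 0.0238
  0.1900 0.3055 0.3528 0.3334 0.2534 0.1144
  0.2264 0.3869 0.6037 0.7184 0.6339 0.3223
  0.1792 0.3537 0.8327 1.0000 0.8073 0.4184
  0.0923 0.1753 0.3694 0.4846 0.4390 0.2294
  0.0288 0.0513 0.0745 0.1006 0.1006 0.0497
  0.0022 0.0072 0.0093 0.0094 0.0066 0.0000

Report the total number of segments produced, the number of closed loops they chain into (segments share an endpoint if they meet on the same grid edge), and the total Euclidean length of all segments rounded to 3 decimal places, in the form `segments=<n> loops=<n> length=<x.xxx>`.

segments=8 loops=1 length=5.357

cell (2,1): code 0100 → (2.704,2.000)–(3.000,1.859)
cell (2,2): code 1100 → (2.165,3.000)–(2.704,2.000)
cell (2,3): code 1100 → (2.756,4.000)–(2.165,3.000)
cell (2,4): code 1000 → (3.000,4.109)–(2.756,4.000)
cell (3,1): code 0010 → (3.000,1.859)–(3.146,2.000)
cell (3,2): code 0011 → (3.146,2.000)–(3.456,3.000)
cell (3,3): code 0011 → (3.456,3.000)–(3.115,4.000)
cell (3,4): code 0001 → (3.115,4.000)–(3.000,4.109)
total: 8 segments, chained into 1 closed loop(s), length Σ = 5.357050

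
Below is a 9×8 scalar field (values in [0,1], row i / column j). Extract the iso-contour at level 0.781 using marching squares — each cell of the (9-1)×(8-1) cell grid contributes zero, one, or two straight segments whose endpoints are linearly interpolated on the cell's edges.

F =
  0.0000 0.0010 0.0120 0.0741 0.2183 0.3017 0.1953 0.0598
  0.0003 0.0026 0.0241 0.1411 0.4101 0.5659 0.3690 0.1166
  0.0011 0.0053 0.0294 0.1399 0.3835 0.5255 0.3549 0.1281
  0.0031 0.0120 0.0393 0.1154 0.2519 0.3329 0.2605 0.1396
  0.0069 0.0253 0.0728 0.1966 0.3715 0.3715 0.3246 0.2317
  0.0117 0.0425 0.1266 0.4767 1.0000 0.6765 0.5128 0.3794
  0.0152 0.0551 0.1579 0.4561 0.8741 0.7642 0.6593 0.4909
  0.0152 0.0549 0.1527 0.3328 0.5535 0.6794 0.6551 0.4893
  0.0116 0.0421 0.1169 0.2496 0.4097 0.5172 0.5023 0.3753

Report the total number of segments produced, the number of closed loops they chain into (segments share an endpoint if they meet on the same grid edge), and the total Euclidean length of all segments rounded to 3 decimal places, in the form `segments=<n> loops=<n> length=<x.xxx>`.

cell (4,3): code 0100 → (4.652,4.000)–(5.000,3.582)
cell (4,4): code 1000 → (5.000,4.677)–(4.652,4.000)
cell (5,3): code 0110 → (5.000,3.582)–(6.000,3.777)
cell (5,4): code 1001 → (6.000,4.847)–(5.000,4.677)
cell (6,3): code 0010 → (6.000,3.777)–(6.290,4.000)
cell (6,4): code 0001 → (6.290,4.000)–(6.000,4.847)
total: 6 segments, chained into 1 closed loop(s), length Σ = 4.600808

segments=6 loops=1 length=4.601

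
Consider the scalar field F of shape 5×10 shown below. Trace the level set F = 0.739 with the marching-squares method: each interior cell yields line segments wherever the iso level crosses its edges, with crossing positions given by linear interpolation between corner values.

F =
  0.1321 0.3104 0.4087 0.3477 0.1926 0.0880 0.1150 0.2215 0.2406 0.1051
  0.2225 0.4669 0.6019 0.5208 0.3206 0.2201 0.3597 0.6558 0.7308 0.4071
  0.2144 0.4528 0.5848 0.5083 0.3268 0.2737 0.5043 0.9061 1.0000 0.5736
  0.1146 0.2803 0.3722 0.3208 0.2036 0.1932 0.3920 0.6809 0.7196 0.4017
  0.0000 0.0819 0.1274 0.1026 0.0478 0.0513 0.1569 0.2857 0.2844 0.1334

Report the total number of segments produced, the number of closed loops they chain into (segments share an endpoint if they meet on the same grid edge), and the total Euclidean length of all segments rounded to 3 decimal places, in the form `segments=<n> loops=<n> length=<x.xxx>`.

segments=6 loops=1 length=5.960

cell (1,6): code 0100 → (1.332,7.000)–(2.000,6.584)
cell (1,7): code 1100 → (1.030,8.000)–(1.332,7.000)
cell (1,8): code 1000 → (2.000,8.612)–(1.030,8.000)
cell (2,6): code 0010 → (2.000,6.584)–(2.742,7.000)
cell (2,7): code 0011 → (2.742,7.000)–(2.931,8.000)
cell (2,8): code 0001 → (2.931,8.000)–(2.000,8.612)
total: 6 segments, chained into 1 closed loop(s), length Σ = 5.960033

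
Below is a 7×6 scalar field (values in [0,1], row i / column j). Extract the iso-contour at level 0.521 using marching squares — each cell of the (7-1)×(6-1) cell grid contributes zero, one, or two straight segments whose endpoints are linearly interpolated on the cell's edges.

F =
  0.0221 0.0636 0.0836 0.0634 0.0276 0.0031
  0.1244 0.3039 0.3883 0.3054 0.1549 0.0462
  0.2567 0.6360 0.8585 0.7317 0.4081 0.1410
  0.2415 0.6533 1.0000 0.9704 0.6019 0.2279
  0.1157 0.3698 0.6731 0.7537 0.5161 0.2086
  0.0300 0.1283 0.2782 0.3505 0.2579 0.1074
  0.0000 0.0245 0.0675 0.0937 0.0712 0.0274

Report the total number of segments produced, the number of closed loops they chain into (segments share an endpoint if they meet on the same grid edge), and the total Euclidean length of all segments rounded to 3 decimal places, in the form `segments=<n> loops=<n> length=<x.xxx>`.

segments=14 loops=1 length=10.631

cell (1,0): code 0100 → (1.654,1.000)–(2.000,0.697)
cell (1,1): code 1100 → (1.282,2.000)–(1.654,1.000)
cell (1,2): code 1100 → (1.506,3.000)–(1.282,2.000)
cell (1,3): code 1000 → (2.000,3.651)–(1.506,3.000)
cell (2,0): code 0110 → (2.000,0.697)–(3.000,0.679)
cell (2,3): code 1101 → (2.583,4.000)–(2.000,3.651)
cell (2,4): code 1000 → (3.000,4.216)–(2.583,4.000)
cell (3,0): code 0010 → (3.000,0.679)–(3.467,1.000)
cell (3,1): code 0111 → (3.467,1.000)–(4.000,1.499)
cell (3,3): code 1011 → (4.000,3.979)–(3.943,4.000)
cell (3,4): code 0001 → (3.943,4.000)–(3.000,4.216)
cell (4,1): code 0010 → (4.000,1.499)–(4.385,2.000)
cell (4,2): code 0011 → (4.385,2.000)–(4.577,3.000)
cell (4,3): code 0001 → (4.577,3.000)–(4.000,3.979)
total: 14 segments, chained into 1 closed loop(s), length Σ = 10.630597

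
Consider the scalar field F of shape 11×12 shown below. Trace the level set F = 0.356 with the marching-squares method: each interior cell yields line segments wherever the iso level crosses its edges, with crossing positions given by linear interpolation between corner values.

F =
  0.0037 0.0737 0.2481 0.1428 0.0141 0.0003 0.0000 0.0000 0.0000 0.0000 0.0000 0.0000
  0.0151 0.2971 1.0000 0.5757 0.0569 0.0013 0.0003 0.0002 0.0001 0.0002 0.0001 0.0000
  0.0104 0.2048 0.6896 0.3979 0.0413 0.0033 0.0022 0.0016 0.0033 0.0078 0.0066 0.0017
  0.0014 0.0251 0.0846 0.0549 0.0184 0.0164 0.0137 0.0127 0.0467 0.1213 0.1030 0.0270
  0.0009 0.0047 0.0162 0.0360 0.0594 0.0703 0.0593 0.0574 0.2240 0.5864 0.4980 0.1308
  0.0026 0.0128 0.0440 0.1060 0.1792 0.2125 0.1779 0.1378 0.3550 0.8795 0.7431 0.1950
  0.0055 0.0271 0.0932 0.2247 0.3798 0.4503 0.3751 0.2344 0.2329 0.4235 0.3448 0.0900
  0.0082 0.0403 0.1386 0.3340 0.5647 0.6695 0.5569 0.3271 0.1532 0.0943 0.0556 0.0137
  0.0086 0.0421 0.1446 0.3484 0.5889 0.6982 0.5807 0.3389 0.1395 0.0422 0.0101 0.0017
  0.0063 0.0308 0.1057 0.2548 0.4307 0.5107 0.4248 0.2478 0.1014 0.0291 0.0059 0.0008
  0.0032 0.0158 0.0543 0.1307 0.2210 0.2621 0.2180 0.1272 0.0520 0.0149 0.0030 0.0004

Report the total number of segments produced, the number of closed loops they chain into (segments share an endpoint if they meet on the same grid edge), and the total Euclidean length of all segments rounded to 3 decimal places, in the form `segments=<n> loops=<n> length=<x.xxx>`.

cell (0,1): code 0100 → (0.144,2.000)–(1.000,1.084)
cell (0,2): code 1100 → (0.492,3.000)–(0.144,2.000)
cell (0,3): code 1000 → (1.000,3.423)–(0.492,3.000)
cell (1,1): code 0110 → (1.000,1.084)–(2.000,1.312)
cell (1,3): code 1001 → (2.000,3.117)–(1.000,3.423)
cell (2,1): code 0010 → (2.000,1.312)–(2.551,2.000)
cell (2,2): code 0011 → (2.551,2.000)–(2.122,3.000)
cell (2,3): code 0001 → (2.122,3.000)–(2.000,3.117)
cell (3,8): code 0100 → (3.505,9.000)–(4.000,8.364)
cell (3,9): code 1100 → (3.641,10.000)–(3.505,9.000)
cell (3,10): code 1000 → (4.000,10.387)–(3.641,10.000)
cell (4,8): code 0110 → (4.000,8.364)–(5.000,8.002)
cell (4,10): code 1001 → (5.000,10.706)–(4.000,10.387)
cell (5,3): code 0100 → (5.881,4.000)–(6.000,3.847)
cell (5,4): code 1100 → (5.603,5.000)–(5.881,4.000)
cell (5,5): code 1100 → (5.903,6.000)–(5.603,5.000)
cell (5,6): code 1000 → (6.000,6.136)–(5.903,6.000)
cell (5,8): code 0110 → (5.000,8.002)–(6.000,8.646)
cell (5,9): code 1011 → (6.000,9.858)–(5.972,10.000)
cell (5,10): code 0001 → (5.972,10.000)–(5.000,10.706)
cell (6,3): code 0110 → (6.000,3.847)–(7.000,3.095)
cell (6,6): code 1001 → (7.000,6.874)–(6.000,6.136)
cell (6,8): code 0010 → (6.000,8.646)–(6.205,9.000)
cell (6,9): code 0001 → (6.205,9.000)–(6.000,9.858)
cell (7,3): code 0110 → (7.000,3.095)–(8.000,3.032)
cell (7,6): code 1001 → (8.000,6.929)–(7.000,6.874)
cell (8,3): code 0110 → (8.000,3.032)–(9.000,3.575)
cell (8,6): code 1001 → (9.000,6.389)–(8.000,6.929)
cell (9,3): code 0010 → (9.000,3.575)–(9.356,4.000)
cell (9,4): code 0011 → (9.356,4.000)–(9.622,5.000)
cell (9,5): code 0011 → (9.622,5.000)–(9.333,6.000)
cell (9,6): code 0001 → (9.333,6.000)–(9.000,6.389)
total: 32 segments, chained into 3 closed loop(s), length Σ = 27.825605

segments=32 loops=3 length=27.826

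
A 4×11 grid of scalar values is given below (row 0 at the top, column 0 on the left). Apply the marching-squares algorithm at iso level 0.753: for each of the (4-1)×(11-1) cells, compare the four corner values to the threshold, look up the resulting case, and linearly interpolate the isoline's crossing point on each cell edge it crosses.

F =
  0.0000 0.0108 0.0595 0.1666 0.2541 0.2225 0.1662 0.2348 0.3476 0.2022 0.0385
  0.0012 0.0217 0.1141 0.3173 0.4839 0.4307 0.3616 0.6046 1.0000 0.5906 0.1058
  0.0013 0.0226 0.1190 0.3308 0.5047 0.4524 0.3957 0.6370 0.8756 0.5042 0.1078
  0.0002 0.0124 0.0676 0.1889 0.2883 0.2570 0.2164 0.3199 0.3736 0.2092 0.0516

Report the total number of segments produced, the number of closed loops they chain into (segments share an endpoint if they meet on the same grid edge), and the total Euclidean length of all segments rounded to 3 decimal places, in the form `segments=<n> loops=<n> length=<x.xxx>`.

cell (0,7): code 0100 → (0.621,8.000)–(1.000,7.375)
cell (0,8): code 1000 → (1.000,8.603)–(0.621,8.000)
cell (1,7): code 0110 → (1.000,7.375)–(2.000,7.486)
cell (1,8): code 1001 → (2.000,8.330)–(1.000,8.603)
cell (2,7): code 0010 → (2.000,7.486)–(2.244,8.000)
cell (2,8): code 0001 → (2.244,8.000)–(2.000,8.330)
total: 6 segments, chained into 1 closed loop(s), length Σ = 4.465054

segments=6 loops=1 length=4.465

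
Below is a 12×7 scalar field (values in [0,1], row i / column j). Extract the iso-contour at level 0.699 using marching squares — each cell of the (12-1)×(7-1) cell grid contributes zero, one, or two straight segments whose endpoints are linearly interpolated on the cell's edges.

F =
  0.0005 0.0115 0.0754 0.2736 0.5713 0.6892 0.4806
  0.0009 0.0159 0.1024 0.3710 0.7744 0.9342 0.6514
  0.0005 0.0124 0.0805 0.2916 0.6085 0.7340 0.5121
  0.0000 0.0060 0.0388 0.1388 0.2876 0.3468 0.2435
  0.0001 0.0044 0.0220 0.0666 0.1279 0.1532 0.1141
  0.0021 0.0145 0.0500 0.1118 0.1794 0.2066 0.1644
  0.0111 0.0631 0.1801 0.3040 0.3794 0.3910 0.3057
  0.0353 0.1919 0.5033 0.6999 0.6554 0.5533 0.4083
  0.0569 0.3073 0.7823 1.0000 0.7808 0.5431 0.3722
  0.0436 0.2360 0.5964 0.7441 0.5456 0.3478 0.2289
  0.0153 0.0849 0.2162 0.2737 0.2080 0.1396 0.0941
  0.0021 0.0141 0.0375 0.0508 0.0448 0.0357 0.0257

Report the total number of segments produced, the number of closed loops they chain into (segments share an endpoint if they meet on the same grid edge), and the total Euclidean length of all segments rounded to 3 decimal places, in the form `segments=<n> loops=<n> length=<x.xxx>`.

segments=20 loops=2 length=12.725

cell (0,3): code 0100 → (0.629,4.000)–(1.000,3.813)
cell (0,4): code 1100 → (0.040,5.000)–(0.629,4.000)
cell (0,5): code 1000 → (1.000,5.832)–(0.040,5.000)
cell (1,3): code 0010 → (1.000,3.813)–(1.454,4.000)
cell (1,4): code 0111 → (1.454,4.000)–(2.000,4.721)
cell (1,5): code 1001 → (2.000,5.158)–(1.000,5.832)
cell (2,4): code 0010 → (2.000,4.721)–(2.090,5.000)
cell (2,5): code 0001 → (2.090,5.000)–(2.000,5.158)
cell (6,2): code 0100 → (6.998,3.000)–(7.000,2.995)
cell (6,3): code 1000 → (7.000,3.020)–(6.998,3.000)
cell (7,1): code 0100 → (7.701,2.000)–(8.000,1.825)
cell (7,2): code 1110 → (7.000,2.995)–(7.701,2.000)
cell (7,3): code 1101 → (7.348,4.000)–(7.000,3.020)
cell (7,4): code 1000 → (8.000,4.344)–(7.348,4.000)
cell (8,1): code 0010 → (8.000,1.825)–(8.448,2.000)
cell (8,2): code 0111 → (8.448,2.000)–(9.000,2.695)
cell (8,3): code 1011 → (9.000,3.227)–(8.348,4.000)
cell (8,4): code 0001 → (8.348,4.000)–(8.000,4.344)
cell (9,2): code 0010 → (9.000,2.695)–(9.096,3.000)
cell (9,3): code 0001 → (9.096,3.000)–(9.000,3.227)
total: 20 segments, chained into 2 closed loop(s), length Σ = 12.724910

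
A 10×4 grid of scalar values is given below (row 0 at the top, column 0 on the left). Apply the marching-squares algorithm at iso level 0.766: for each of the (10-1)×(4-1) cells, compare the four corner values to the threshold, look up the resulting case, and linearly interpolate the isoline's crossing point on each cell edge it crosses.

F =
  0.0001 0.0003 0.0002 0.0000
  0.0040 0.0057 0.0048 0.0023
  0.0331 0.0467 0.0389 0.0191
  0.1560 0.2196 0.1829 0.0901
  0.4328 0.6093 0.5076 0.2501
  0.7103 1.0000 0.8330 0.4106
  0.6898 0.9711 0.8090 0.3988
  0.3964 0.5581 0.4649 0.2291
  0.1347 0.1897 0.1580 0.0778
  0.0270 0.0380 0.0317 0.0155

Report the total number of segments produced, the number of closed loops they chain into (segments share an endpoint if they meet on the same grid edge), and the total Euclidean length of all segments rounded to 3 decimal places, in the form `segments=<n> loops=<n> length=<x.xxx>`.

cell (4,0): code 0100 → (4.401,1.000)–(5.000,0.192)
cell (4,1): code 1100 → (4.794,2.000)–(4.401,1.000)
cell (4,2): code 1000 → (5.000,2.159)–(4.794,2.000)
cell (5,0): code 0110 → (5.000,0.192)–(6.000,0.271)
cell (5,2): code 1001 → (6.000,2.105)–(5.000,2.159)
cell (6,0): code 0010 → (6.000,0.271)–(6.497,1.000)
cell (6,1): code 0011 → (6.497,1.000)–(6.125,2.000)
cell (6,2): code 0001 → (6.125,2.000)–(6.000,2.105)
total: 8 segments, chained into 1 closed loop(s), length Σ = 6.456572

segments=8 loops=1 length=6.457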